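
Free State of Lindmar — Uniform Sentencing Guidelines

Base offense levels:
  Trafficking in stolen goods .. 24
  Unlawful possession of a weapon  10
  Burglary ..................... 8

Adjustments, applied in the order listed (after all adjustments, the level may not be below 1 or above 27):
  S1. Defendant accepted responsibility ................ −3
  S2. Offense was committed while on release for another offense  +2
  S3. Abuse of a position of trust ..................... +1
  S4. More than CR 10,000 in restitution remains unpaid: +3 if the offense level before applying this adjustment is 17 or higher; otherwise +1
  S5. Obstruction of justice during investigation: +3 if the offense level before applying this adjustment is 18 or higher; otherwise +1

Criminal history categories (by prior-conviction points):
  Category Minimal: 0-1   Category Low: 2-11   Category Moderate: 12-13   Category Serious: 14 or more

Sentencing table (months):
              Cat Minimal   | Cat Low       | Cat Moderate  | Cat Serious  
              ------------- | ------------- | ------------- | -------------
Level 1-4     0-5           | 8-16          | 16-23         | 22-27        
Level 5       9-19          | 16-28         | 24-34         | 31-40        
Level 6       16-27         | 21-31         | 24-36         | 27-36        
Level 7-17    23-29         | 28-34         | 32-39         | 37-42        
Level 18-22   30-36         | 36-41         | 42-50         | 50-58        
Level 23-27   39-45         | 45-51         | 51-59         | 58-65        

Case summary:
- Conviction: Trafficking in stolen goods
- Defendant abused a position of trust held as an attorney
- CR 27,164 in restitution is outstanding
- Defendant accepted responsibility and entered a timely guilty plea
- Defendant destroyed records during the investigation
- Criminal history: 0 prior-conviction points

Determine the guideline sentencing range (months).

39-45 months

Base offense level for trafficking in stolen goods: 24.
S1 applies: 24 − 3 = 21.
S2 does not apply.
S3 applies: 21 + 1 = 22.
S4 applies (level before this adjustment is 22 ≥ 17, so +3): 22 + 3 = 25.
S5 applies (level before this adjustment is 25 ≥ 18, so +3): 25 + 3 = 28.
Level 28 exceeds the maximum of 27; capped at 27.
Final offense level: 27.
Criminal history: 0 prior points → Category Minimal (0-1).
Level 27 falls in the 23-27 band.
Grid: Level 23-27 × Category Minimal = 39-45 months.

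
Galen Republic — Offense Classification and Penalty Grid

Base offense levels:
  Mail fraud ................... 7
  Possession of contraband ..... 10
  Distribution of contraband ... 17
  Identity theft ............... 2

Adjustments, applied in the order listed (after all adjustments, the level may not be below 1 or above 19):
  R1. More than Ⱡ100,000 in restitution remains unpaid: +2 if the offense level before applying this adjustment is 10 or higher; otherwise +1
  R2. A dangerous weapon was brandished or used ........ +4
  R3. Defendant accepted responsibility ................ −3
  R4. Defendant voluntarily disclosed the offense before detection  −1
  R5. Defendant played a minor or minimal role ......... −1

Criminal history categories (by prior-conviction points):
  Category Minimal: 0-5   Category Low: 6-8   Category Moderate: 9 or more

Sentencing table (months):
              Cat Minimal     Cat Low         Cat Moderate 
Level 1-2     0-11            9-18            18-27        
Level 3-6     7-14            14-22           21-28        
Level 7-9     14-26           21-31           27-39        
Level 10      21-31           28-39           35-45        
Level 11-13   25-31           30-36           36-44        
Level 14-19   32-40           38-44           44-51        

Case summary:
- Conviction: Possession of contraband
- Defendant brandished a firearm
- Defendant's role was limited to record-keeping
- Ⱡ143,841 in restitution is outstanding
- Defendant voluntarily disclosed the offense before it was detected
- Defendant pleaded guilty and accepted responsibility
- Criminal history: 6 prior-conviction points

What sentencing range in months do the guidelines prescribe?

Base offense level for possession of contraband: 10.
R1 applies (level before this adjustment is 10 ≥ 10, so +2): 10 + 2 = 12.
R2 applies: 12 + 4 = 16.
R3 applies: 16 − 3 = 13.
R4 applies: 13 − 1 = 12.
R5 applies: 12 − 1 = 11.
Final offense level: 11.
Criminal history: 6 prior points → Category Low (6-8).
Level 11 falls in the 11-13 band.
Grid: Level 11-13 × Category Low = 30-36 months.

30-36 months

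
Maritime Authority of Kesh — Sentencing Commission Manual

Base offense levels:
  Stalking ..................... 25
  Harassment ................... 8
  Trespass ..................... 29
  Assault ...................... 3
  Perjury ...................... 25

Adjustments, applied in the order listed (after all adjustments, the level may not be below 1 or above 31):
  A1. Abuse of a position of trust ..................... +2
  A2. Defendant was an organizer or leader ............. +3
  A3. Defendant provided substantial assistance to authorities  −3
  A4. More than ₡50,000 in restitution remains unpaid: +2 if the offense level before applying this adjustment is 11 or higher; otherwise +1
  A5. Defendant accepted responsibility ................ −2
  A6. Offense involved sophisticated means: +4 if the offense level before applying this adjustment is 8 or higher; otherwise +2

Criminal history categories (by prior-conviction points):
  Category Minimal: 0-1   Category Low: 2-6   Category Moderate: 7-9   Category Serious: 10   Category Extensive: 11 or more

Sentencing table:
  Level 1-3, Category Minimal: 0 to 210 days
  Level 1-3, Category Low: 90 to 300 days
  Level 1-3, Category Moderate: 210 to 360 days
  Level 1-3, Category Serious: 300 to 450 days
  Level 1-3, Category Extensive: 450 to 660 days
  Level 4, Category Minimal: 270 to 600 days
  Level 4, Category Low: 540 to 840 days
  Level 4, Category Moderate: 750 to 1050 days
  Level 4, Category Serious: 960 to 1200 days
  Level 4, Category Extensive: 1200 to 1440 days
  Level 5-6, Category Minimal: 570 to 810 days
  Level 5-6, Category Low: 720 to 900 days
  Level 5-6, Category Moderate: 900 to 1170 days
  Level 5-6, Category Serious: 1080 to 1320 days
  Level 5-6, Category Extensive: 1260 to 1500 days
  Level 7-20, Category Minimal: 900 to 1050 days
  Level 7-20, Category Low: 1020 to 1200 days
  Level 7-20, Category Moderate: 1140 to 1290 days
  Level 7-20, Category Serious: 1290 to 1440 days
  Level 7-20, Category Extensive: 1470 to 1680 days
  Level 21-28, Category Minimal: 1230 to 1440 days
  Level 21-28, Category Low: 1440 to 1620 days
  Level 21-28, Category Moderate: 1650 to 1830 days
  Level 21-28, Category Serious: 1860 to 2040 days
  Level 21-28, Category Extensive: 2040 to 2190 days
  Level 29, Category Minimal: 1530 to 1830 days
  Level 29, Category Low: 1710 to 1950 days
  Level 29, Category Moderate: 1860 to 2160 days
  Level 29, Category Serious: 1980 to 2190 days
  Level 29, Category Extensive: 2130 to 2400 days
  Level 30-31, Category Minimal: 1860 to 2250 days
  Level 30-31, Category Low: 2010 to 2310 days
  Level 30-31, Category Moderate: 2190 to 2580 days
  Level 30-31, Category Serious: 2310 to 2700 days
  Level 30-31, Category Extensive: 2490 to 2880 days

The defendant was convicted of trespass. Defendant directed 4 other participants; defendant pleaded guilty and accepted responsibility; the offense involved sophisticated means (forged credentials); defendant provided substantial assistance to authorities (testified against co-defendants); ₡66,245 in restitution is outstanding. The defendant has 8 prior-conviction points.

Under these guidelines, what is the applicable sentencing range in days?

Base offense level for trespass: 29.
A2 applies: 29 + 3 = 32.
A3 applies: 32 − 3 = 29.
A4 applies (level before this adjustment is 29 ≥ 11, so +2): 29 + 2 = 31.
A5 applies: 31 − 2 = 29.
A6 applies (level before this adjustment is 29 ≥ 8, so +4): 29 + 4 = 33.
Level 33 exceeds the maximum of 31; capped at 31.
Final offense level: 31.
Criminal history: 8 prior points → Category Moderate (7-9).
Level 31 falls in the 30-31 band.
Grid: Level 30-31 × Category Moderate = 2190-2580 days.

2190-2580 days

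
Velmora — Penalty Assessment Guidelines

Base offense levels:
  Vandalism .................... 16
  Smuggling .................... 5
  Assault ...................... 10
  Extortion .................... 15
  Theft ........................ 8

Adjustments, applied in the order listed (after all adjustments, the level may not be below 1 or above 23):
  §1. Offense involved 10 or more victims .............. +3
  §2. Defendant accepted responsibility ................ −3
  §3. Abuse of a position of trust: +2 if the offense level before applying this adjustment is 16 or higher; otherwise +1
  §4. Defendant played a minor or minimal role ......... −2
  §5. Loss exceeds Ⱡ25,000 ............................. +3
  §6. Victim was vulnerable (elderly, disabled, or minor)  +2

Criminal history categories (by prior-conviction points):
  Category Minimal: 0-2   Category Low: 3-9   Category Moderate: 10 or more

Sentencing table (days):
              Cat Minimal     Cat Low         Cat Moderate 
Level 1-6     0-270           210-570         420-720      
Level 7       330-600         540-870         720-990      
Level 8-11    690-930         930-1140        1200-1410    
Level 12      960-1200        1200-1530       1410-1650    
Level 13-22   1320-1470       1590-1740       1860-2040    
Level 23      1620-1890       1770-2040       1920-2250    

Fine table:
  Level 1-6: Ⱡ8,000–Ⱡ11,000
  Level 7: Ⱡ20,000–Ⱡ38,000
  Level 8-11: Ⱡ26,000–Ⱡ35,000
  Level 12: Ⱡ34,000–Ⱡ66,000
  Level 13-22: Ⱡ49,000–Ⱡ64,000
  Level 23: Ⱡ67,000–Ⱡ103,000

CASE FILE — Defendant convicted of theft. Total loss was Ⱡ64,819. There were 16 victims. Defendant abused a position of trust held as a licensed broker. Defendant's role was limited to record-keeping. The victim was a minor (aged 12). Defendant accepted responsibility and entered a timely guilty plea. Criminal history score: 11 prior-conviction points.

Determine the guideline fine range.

Ⱡ34,000–Ⱡ66,000

Base offense level for theft: 8.
§1 applies: 8 + 3 = 11.
§2 applies: 11 − 3 = 8.
§3 applies (level before this adjustment is 8 < 16, so +1): 8 + 1 = 9.
§4 applies: 9 − 2 = 7.
§5 applies: 7 + 3 = 10.
§6 applies: 10 + 2 = 12.
Final offense level: 12.
Level 12 falls in the 12 band.
Fine table: Level 12 → Ⱡ34,000–Ⱡ66,000.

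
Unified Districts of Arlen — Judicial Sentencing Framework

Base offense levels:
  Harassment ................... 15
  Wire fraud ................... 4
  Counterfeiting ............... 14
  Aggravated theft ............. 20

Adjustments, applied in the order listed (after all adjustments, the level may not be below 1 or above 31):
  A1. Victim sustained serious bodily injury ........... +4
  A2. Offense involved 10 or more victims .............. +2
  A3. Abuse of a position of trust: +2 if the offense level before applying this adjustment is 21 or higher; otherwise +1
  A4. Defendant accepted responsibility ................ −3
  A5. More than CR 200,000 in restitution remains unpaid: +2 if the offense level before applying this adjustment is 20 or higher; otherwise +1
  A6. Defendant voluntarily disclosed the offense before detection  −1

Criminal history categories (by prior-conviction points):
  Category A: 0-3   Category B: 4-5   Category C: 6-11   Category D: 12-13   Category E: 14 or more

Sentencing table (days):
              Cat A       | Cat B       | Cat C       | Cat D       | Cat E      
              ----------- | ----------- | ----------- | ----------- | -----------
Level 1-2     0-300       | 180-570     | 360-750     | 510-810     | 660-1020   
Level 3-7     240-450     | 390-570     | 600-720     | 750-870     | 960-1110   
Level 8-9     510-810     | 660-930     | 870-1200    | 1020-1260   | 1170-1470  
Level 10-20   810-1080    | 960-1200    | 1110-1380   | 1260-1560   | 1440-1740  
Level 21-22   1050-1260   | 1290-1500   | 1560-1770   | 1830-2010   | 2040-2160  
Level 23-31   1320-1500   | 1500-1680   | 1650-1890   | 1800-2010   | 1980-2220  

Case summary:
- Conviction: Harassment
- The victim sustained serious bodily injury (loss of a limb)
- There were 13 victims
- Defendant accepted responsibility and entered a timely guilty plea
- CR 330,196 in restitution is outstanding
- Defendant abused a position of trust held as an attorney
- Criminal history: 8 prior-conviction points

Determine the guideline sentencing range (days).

Base offense level for harassment: 15.
A1 applies: 15 + 4 = 19.
A2 applies: 19 + 2 = 21.
A3 applies (level before this adjustment is 21 ≥ 21, so +2): 21 + 2 = 23.
A4 applies: 23 − 3 = 20.
A5 applies (level before this adjustment is 20 ≥ 20, so +2): 20 + 2 = 22.
A6 does not apply.
Final offense level: 22.
Criminal history: 8 prior points → Category C (6-11).
Level 22 falls in the 21-22 band.
Grid: Level 21-22 × Category C = 1560-1770 days.

1560-1770 days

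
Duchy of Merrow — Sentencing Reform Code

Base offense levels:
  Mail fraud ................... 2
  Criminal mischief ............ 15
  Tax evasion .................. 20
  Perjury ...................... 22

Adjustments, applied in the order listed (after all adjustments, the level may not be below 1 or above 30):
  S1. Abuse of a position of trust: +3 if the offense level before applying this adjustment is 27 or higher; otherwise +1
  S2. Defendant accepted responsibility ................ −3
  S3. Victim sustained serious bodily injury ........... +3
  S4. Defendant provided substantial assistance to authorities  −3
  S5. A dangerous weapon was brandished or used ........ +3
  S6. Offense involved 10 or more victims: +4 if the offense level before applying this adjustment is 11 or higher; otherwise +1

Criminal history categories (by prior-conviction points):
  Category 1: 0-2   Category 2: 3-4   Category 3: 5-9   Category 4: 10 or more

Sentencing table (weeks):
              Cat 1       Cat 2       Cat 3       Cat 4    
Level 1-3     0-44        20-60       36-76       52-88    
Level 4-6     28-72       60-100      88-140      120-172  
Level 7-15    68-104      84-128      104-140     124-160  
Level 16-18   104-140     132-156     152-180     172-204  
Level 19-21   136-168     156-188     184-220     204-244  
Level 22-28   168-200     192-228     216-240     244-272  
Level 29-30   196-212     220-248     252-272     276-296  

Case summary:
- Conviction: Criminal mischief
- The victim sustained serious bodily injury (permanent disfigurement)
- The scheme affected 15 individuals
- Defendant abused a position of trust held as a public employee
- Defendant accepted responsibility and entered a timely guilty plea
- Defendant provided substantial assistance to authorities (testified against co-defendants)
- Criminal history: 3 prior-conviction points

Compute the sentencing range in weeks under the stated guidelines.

132-156 weeks

Base offense level for criminal mischief: 15.
S1 applies (level before this adjustment is 15 < 27, so +1): 15 + 1 = 16.
S2 applies: 16 − 3 = 13.
S3 applies: 13 + 3 = 16.
S4 applies: 16 − 3 = 13.
S5 does not apply.
S6 applies (level before this adjustment is 13 ≥ 11, so +4): 13 + 4 = 17.
Final offense level: 17.
Criminal history: 3 prior points → Category 2 (3-4).
Level 17 falls in the 16-18 band.
Grid: Level 16-18 × Category 2 = 132-156 weeks.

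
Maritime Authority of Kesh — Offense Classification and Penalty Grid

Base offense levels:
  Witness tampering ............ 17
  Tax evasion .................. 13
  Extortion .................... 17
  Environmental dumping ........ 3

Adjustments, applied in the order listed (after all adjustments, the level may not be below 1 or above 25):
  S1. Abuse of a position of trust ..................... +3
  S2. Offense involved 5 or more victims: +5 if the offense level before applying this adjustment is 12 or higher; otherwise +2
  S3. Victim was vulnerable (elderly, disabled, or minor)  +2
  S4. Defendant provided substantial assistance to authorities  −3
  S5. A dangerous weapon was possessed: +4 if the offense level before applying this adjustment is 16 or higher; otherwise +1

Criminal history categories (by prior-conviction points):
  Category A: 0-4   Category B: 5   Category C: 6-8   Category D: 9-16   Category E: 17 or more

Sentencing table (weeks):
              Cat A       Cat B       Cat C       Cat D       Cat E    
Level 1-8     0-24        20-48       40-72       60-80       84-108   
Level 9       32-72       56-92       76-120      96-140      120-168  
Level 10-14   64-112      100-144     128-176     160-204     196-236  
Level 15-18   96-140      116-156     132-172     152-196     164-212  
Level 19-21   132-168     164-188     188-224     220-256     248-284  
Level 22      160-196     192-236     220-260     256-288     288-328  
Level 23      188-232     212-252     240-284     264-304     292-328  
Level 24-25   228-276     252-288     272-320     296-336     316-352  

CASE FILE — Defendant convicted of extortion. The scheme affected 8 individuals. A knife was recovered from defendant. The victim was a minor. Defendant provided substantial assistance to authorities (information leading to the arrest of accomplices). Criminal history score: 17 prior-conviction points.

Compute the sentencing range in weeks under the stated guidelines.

316-352 weeks

Base offense level for extortion: 17.
S1 does not apply.
S2 applies (level before this adjustment is 17 ≥ 12, so +5): 17 + 5 = 22.
S3 applies: 22 + 2 = 24.
S4 applies: 24 − 3 = 21.
S5 applies (level before this adjustment is 21 ≥ 16, so +4): 21 + 4 = 25.
Final offense level: 25.
Criminal history: 17 prior points → Category E (17+).
Level 25 falls in the 24-25 band.
Grid: Level 24-25 × Category E = 316-352 weeks.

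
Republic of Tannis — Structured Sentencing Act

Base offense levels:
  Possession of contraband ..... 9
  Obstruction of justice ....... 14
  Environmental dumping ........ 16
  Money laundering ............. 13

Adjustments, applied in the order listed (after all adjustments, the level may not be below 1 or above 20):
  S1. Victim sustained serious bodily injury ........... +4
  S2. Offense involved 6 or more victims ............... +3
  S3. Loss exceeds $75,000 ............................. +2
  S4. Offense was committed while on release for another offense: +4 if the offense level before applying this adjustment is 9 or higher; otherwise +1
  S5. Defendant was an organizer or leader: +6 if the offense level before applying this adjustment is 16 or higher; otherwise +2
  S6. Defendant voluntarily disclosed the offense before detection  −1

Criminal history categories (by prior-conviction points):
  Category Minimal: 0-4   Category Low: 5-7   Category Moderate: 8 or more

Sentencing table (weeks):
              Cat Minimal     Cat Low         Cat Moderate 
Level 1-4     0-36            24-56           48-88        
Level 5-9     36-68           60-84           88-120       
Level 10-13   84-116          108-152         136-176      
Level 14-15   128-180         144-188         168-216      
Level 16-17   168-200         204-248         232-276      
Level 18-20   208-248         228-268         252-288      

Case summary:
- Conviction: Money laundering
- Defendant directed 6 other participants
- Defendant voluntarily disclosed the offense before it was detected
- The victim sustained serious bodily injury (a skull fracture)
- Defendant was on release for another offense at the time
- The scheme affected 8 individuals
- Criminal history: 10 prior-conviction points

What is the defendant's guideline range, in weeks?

Base offense level for money laundering: 13.
S1 applies: 13 + 4 = 17.
S2 applies: 17 + 3 = 20.
S4 applies (level before this adjustment is 20 ≥ 9, so +4): 20 + 4 = 24.
S5 applies (level before this adjustment is 24 ≥ 16, so +6): 24 + 6 = 30.
S6 applies: 30 − 1 = 29.
Level 29 exceeds the maximum of 20; capped at 20.
Final offense level: 20.
Criminal history: 10 prior points → Category Moderate (8+).
Level 20 falls in the 18-20 band.
Grid: Level 18-20 × Category Moderate = 252-288 weeks.

252-288 weeks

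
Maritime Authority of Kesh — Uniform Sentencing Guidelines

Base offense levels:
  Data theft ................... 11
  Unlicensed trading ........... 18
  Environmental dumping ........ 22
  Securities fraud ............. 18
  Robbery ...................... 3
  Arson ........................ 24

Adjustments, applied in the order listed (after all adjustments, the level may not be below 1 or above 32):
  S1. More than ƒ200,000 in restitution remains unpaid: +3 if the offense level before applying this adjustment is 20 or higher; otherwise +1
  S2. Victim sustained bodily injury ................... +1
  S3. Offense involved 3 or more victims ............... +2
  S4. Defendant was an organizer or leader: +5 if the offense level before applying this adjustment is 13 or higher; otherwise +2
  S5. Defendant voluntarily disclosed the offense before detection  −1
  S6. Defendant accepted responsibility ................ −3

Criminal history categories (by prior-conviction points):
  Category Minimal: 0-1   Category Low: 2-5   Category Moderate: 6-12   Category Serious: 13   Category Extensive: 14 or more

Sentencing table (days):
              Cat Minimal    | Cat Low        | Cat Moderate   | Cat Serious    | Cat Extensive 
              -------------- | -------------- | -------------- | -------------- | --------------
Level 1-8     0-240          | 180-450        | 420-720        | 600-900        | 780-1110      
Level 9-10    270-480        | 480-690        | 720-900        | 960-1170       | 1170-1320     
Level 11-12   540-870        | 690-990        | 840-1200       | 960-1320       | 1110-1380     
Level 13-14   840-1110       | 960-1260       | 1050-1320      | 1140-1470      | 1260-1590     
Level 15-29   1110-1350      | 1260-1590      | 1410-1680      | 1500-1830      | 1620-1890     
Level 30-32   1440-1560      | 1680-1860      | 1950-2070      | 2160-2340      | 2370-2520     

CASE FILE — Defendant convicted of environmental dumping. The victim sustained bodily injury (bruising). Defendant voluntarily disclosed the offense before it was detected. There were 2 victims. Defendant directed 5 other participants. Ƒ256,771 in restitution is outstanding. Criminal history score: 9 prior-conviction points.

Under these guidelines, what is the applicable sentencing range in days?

Base offense level for environmental dumping: 22.
S1 applies (level before this adjustment is 22 ≥ 20, so +3): 22 + 3 = 25.
S2 applies: 25 + 1 = 26.
S3 does not apply.
S4 applies (level before this adjustment is 26 ≥ 13, so +5): 26 + 5 = 31.
S5 applies: 31 − 1 = 30.
S6 does not apply.
Final offense level: 30.
Criminal history: 9 prior points → Category Moderate (6-12).
Level 30 falls in the 30-32 band.
Grid: Level 30-32 × Category Moderate = 1950-2070 days.

1950-2070 days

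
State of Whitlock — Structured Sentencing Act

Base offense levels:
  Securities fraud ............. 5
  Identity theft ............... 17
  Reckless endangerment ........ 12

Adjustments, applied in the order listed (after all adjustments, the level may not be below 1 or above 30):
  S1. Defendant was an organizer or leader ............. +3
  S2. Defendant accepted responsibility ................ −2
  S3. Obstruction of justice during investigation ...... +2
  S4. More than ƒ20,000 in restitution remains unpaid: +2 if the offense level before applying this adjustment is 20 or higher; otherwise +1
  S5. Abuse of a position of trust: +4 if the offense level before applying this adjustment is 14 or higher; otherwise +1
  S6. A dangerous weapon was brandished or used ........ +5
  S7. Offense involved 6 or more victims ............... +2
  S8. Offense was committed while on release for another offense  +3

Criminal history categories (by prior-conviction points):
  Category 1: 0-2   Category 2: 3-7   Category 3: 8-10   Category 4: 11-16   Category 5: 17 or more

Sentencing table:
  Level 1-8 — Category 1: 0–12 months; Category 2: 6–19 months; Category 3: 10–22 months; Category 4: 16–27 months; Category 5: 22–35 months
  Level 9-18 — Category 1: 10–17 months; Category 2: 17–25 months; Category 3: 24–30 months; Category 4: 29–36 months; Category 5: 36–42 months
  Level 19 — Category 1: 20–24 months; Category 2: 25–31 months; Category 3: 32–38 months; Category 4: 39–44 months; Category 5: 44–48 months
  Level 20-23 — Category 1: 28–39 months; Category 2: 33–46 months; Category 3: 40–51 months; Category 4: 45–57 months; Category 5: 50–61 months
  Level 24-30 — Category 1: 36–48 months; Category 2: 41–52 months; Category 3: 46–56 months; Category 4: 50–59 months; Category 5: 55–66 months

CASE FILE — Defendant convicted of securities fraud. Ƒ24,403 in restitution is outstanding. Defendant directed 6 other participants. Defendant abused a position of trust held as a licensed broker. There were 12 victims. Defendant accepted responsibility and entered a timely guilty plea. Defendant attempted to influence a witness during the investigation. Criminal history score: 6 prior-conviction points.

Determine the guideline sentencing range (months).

17-25 months

Base offense level for securities fraud: 5.
S1 applies: 5 + 3 = 8.
S2 applies: 8 − 2 = 6.
S3 applies: 6 + 2 = 8.
S4 applies (level before this adjustment is 8 < 20, so +1): 8 + 1 = 9.
S5 applies (level before this adjustment is 9 < 14, so +1): 9 + 1 = 10.
S6 does not apply.
S7 applies: 10 + 2 = 12.
S8 does not apply.
Final offense level: 12.
Criminal history: 6 prior points → Category 2 (3-7).
Level 12 falls in the 9-18 band.
Grid: Level 9-18 × Category 2 = 17-25 months.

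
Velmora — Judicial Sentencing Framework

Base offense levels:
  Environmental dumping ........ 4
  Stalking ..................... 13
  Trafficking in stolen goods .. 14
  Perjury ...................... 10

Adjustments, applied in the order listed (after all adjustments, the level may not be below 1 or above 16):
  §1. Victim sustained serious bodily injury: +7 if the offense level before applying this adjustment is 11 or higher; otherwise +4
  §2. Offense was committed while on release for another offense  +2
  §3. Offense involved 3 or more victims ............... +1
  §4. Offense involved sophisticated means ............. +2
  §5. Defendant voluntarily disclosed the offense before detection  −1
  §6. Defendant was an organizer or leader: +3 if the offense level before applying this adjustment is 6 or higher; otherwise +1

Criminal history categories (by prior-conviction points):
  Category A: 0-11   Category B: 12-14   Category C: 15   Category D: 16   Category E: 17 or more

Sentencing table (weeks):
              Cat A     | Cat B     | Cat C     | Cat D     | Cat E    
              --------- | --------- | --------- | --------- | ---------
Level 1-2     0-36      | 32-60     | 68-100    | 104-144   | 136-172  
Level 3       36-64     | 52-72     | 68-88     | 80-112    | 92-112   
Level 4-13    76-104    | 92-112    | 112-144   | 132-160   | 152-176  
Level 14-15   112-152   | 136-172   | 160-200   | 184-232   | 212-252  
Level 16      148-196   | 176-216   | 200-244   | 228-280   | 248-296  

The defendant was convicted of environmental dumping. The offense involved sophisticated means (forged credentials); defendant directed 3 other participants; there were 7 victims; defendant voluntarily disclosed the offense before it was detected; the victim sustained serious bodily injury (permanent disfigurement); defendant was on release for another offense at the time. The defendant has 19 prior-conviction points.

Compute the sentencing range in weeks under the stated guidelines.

Base offense level for environmental dumping: 4.
§1 applies (level before this adjustment is 4 < 11, so +4): 4 + 4 = 8.
§2 applies: 8 + 2 = 10.
§3 applies: 10 + 1 = 11.
§4 applies: 11 + 2 = 13.
§5 applies: 13 − 1 = 12.
§6 applies (level before this adjustment is 12 ≥ 6, so +3): 12 + 3 = 15.
Final offense level: 15.
Criminal history: 19 prior points → Category E (17+).
Level 15 falls in the 14-15 band.
Grid: Level 14-15 × Category E = 212-252 weeks.

212-252 weeks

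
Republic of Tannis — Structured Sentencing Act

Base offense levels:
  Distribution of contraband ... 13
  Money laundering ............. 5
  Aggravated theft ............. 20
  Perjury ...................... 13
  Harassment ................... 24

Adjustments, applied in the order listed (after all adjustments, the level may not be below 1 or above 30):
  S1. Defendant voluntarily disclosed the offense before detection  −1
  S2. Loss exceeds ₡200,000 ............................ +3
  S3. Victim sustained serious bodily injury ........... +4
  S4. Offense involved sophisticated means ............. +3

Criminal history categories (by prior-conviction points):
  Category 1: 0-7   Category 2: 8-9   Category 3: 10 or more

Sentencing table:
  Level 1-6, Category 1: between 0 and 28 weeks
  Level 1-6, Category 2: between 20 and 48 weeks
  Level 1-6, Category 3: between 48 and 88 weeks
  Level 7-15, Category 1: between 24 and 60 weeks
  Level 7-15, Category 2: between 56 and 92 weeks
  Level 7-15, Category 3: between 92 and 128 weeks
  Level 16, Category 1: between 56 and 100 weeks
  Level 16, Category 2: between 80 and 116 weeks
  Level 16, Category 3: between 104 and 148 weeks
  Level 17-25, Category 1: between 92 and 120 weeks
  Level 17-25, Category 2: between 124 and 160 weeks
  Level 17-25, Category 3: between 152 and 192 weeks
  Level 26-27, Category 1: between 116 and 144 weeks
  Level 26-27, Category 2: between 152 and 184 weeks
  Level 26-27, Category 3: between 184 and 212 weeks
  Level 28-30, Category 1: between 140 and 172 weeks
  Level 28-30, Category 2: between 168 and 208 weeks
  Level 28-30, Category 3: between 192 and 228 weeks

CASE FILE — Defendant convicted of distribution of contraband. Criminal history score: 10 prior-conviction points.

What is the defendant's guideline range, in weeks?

Base offense level for distribution of contraband: 13.
Final offense level: 13.
Criminal history: 10 prior points → Category 3 (10+).
Level 13 falls in the 7-15 band.
Grid: Level 7-15 × Category 3 = 92-128 weeks.

92-128 weeks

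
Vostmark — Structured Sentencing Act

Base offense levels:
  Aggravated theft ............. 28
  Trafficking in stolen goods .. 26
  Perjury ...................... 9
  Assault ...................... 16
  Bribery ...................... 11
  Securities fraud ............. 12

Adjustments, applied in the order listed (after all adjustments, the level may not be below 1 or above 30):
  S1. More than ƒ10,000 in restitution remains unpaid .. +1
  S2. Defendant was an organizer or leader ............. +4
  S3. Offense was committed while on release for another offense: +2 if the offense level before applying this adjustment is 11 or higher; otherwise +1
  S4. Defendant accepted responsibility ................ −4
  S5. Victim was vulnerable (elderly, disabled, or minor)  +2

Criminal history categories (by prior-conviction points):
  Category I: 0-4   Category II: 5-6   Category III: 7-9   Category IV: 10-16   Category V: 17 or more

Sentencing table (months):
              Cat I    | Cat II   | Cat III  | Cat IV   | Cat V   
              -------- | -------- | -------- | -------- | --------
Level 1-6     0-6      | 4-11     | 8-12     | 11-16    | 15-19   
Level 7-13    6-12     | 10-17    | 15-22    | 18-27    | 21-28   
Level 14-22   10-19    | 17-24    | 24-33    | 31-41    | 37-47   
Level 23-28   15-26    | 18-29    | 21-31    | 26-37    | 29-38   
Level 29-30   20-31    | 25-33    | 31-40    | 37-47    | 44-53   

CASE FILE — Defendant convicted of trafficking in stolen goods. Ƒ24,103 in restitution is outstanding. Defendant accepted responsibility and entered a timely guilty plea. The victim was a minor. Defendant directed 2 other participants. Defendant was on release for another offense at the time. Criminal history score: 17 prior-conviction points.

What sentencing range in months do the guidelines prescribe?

Base offense level for trafficking in stolen goods: 26.
S1 applies: 26 + 1 = 27.
S2 applies: 27 + 4 = 31.
S3 applies (level before this adjustment is 31 ≥ 11, so +2): 31 + 2 = 33.
S4 applies: 33 − 4 = 29.
S5 applies: 29 + 2 = 31.
Level 31 exceeds the maximum of 30; capped at 30.
Final offense level: 30.
Criminal history: 17 prior points → Category V (17+).
Level 30 falls in the 29-30 band.
Grid: Level 29-30 × Category V = 44-53 months.

44-53 months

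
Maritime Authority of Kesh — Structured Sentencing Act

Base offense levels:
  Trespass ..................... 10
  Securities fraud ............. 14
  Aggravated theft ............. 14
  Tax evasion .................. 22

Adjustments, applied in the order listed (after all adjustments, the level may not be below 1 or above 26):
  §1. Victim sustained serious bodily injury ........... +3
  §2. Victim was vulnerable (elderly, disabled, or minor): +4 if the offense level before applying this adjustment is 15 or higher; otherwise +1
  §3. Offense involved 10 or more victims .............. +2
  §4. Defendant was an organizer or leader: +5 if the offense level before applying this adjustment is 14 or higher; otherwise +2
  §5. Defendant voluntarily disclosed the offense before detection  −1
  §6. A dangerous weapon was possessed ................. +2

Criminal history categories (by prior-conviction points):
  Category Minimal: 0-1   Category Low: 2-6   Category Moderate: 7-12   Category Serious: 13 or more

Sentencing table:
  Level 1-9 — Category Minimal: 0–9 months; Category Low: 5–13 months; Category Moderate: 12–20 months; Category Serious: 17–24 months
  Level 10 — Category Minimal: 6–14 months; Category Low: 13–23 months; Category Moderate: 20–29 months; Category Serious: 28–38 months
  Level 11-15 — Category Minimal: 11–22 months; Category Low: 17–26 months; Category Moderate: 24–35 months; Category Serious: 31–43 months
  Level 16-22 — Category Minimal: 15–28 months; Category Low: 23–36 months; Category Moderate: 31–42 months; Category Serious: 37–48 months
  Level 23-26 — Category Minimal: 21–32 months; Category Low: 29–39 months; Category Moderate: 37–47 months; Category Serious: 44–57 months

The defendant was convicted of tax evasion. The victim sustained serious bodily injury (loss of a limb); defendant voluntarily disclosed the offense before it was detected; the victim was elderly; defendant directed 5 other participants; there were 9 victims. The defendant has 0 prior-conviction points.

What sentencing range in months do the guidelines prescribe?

21-32 months

Base offense level for tax evasion: 22.
§1 applies: 22 + 3 = 25.
§2 applies (level before this adjustment is 25 ≥ 15, so +4): 25 + 4 = 29.
§4 applies (level before this adjustment is 29 ≥ 14, so +5): 29 + 5 = 34.
§5 applies: 34 − 1 = 33.
Level 33 exceeds the maximum of 26; capped at 26.
Final offense level: 26.
Criminal history: 0 prior points → Category Minimal (0-1).
Level 26 falls in the 23-26 band.
Grid: Level 23-26 × Category Minimal = 21-32 months.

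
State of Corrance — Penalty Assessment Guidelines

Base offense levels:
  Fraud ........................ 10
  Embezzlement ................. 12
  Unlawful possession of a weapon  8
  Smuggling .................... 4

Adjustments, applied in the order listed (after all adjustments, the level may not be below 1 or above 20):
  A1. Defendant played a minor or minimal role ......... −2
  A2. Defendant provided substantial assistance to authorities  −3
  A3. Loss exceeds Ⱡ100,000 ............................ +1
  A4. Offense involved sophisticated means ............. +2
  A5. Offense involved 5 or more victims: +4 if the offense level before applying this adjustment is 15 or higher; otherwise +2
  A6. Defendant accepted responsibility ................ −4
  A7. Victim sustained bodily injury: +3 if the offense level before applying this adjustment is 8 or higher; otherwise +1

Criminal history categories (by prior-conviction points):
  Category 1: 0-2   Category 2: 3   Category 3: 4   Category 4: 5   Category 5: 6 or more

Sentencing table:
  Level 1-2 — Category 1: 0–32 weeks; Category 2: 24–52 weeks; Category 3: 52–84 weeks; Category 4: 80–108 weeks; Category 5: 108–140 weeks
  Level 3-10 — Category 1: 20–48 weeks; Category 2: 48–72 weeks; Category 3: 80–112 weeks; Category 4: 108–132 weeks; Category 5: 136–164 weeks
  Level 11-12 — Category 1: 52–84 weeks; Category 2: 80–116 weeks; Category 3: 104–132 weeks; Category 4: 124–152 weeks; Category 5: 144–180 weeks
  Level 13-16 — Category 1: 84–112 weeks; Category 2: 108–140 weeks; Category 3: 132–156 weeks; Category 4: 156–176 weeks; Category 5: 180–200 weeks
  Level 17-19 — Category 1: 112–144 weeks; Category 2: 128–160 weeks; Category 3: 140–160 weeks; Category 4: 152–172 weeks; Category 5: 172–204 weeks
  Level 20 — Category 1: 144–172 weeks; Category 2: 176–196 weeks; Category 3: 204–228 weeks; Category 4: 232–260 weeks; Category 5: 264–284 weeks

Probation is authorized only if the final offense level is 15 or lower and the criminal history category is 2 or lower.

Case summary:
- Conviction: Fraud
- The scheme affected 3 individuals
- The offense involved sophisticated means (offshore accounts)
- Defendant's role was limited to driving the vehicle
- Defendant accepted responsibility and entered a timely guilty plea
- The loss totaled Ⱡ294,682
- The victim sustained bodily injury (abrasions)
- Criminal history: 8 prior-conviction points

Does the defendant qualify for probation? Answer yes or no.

Base offense level for fraud: 10.
A1 applies: 10 − 2 = 8.
A3 applies: 8 + 1 = 9.
A4 applies: 9 + 2 = 11.
A6 applies: 11 − 4 = 7.
A7 applies (level before this adjustment is 7 < 8, so +1): 7 + 1 = 8.
Final offense level: 8.
Criminal history: 8 prior points → Category 5 (6+).
Level 8 falls in the 3-10 band.
Grid: Level 3-10 × Category 5 = 136-164 weeks.
Probation check: level 8 ≤ 15 and category 5 > 2 → not eligible.

No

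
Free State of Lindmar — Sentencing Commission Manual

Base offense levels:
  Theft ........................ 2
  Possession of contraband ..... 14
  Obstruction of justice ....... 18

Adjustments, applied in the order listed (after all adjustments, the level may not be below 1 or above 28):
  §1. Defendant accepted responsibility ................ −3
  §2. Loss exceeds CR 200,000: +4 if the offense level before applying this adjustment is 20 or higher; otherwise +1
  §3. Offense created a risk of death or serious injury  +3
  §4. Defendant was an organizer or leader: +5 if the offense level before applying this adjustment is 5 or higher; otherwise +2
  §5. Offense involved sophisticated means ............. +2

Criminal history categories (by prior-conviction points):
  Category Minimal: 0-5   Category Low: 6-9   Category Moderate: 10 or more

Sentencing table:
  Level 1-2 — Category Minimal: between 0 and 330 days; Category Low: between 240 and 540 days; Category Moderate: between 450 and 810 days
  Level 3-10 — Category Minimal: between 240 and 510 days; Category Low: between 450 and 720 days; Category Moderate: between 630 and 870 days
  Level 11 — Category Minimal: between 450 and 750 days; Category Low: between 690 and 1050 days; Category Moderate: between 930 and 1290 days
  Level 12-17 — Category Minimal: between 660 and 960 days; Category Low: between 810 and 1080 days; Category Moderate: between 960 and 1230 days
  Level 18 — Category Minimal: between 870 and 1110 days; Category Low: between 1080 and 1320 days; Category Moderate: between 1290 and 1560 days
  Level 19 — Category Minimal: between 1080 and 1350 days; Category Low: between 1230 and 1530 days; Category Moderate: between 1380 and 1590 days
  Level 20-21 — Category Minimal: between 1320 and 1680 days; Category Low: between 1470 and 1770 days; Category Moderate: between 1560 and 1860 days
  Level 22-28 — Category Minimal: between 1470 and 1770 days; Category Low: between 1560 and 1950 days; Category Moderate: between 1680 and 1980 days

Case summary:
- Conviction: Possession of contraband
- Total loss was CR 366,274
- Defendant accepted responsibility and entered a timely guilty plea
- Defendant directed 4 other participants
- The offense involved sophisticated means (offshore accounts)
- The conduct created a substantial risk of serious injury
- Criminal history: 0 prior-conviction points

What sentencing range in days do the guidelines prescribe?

Base offense level for possession of contraband: 14.
§1 applies: 14 − 3 = 11.
§2 applies (level before this adjustment is 11 < 20, so +1): 11 + 1 = 12.
§3 applies: 12 + 3 = 15.
§4 applies (level before this adjustment is 15 ≥ 5, so +5): 15 + 5 = 20.
§5 applies: 20 + 2 = 22.
Final offense level: 22.
Criminal history: 0 prior points → Category Minimal (0-5).
Level 22 falls in the 22-28 band.
Grid: Level 22-28 × Category Minimal = 1470-1770 days.

1470-1770 days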